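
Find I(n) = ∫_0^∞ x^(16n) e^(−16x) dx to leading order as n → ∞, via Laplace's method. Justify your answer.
I(n) ~ (sqrt(2π·16n) / 16) · (16n/(16e))^(16n)

Write the integrand as exp(16n ln x − 16x) and set f(x) = 16n ln x − 16x. Then f'(x) = 16n/x − 16 = 0 at x* = 16n/16, and f''(x*) = −16n/x*^2 = −16^2/(16n). Laplace's method (interior maximum) gives
  I(n) ~ e^(f(x*)) · sqrt(2π / |f''(x*)|)
        = exp(16n ln(16n/16) − 16n) · sqrt(2π · 16n / 16^2)
        = (16n/16)^(16n) e^(−16n) · sqrt(2π·16n) / 16
        = (sqrt(2π·16n) / 16) · (16n/(16e))^(16n).
This matches Γ(16n+1)/16^(16n+1) with Stirling applied to Γ.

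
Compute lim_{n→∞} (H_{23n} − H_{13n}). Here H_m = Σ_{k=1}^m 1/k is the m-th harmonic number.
lim = ln(23/13)

Euler-Maclaurin gives H_m = ln m + γ + 1/(2m) + O(1/m^2). The γ and O(1/m) terms cancel in the difference:
  H_{23n} − H_{13n} = ln(23n) − ln(13n) + O(1/n) = ln(23/13) + O(1/n).
Hence the limit is ln(23/13).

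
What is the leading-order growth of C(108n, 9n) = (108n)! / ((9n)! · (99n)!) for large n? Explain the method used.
C(108n, 9n) ~ (8916100448256/285311670611)^(9n) · sqrt(6/(11π·9n))

Write N = 9n. Apply Stirling to each factorial:
  (12N)! ~ sqrt(2π·12N) · (12N/e)^(12N),
  N! ~ sqrt(2π N) · (N/e)^N,
  (11N)! ~ sqrt(2π·11N) · (11N/e)^(11N).
The exponential factors combine to (12N)^(12N) / (N^N · (11N)^(11N)) = 12^(12N)/11^(11N) = (12^12/11^11)^N = (8916100448256/285311670611)^N.
The square-root prefactors combine to sqrt(2π·12N) / (sqrt(2π N)·sqrt(2π·11N)) = sqrt(12 / (2π·11·N)) = sqrt(6/(11π·9n)).
Substituting N = 9n: C(108n, 9n) ~ (8916100448256/285311670611)^(9n) · sqrt(6/(11π·9n)).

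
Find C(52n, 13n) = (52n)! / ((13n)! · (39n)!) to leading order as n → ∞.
C(52n, 13n) ~ (256/27)^(13n) · sqrt(2/(3π·13n))

Write N = 13n. Apply Stirling to each factorial:
  (4N)! ~ sqrt(2π·4N) · (4N/e)^(4N),
  N! ~ sqrt(2π N) · (N/e)^N,
  (3N)! ~ sqrt(2π·3N) · (3N/e)^(3N).
The exponential factors combine to (4N)^(4N) / (N^N · (3N)^(3N)) = 4^(4N)/3^(3N) = (4^4/3^3)^N = (256/27)^N.
The square-root prefactors combine to sqrt(2π·4N) / (sqrt(2π N)·sqrt(2π·3N)) = sqrt(4 / (2π·3·N)) = sqrt(2/(3π·13n)).
Substituting N = 13n: C(52n, 13n) ~ (256/27)^(13n) · sqrt(2/(3π·13n)).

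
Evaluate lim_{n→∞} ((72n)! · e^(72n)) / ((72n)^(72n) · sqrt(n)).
lim = sqrt(2π·72)

Stirling: (72n)! ~ sqrt(2π·72n) · (72n/e)^(72n). Hence
  (72n)! · e^(72n) / (72n)^(72n) ~ sqrt(2π·72n).
Dividing by sqrt(n): sqrt(2π·72n) / sqrt(n) = sqrt(2π·72) · n^((1−1)/2), so the limit is sqrt(2π·72).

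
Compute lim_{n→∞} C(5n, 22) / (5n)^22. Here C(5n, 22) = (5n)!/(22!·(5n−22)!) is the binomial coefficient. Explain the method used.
lim = 1/22! = 1/1124000727777607680000

With N = 5n → ∞: C(N, 22) / N^22 = [N(N−1)…(N−21)] / (22! · N^22) = (1/22!) · 1 · (1 − 1/(5n)) · … · (1 − 21/(5n)). Each factor → 1 as N → ∞, so the limit is 1/22! = 1/1124000727777607680000.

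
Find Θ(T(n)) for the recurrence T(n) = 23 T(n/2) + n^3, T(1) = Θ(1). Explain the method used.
T(n) = Θ(n^(log_2 23))

Master theorem: compare f(n) = n^3 to n^(log_2 23) where log_2 23 ≈ 4.524. Since 3 < log_2 23, we have f(n) = O(n^(log_2 23 − ε)) for some ε > 0 — Case 1. Hence T(n) = Θ(n^(log_2 23)).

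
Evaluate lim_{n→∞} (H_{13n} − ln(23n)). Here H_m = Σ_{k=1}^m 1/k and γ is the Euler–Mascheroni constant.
lim = ln(13/23) + γ

By Euler-Maclaurin, H_m = ln m + γ + O(1/m). So
  H_{13n} − ln(23n) = ln(13n) + γ − ln(23n) + O(1/n)
                       = ln(13/23) + γ + O(1/n).
Hence the limit is ln(13/23) + γ.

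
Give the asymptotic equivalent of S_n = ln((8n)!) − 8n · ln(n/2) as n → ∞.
S_n ~ 8n · (ln 16 − 1) + O(ln n)

Stirling: ln((8n)!) = 8n ln(8n) − 8n + O(ln n).
  S_n = 8n ln(8n) − 8n − 8n ln(n/2) + O(ln n)
      = 8n ln(8n) − 8n ln n + 8n ln 2 − 8n + O(ln n)
      = 8n ln 8 + 8n ln 2 − 8n + O(ln n)
      = 8n (ln 16 − 1) + O(ln n).
Numerically ln(16) − 1 ≈ 1.7726.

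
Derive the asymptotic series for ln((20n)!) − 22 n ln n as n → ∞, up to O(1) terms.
ln((20n)!) − 22 n ln n = −2 n ln n + 20(ln 20 − 1) n + (1/2) ln(2π·20n) + O(1/n)

Stirling: ln((20n)!) = 20n ln(20n) − 20n + (1/2) ln(2π·20n) + O(1/n).
Expand 20n ln(20n) = 20n (ln n + ln 20) = 20n ln n + 20n ln 20.
Subtract 22n ln n: leading term is (20 − 22) n ln n = −2 n ln n. The next term is 20n ln 20 − 20n = 20(ln 20 − 1) n. Then the (1/2) ln(2π·20n) correction.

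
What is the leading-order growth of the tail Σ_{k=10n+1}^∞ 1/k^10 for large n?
Σ_{k>10n} 1/k^10 ~ 1/(9 · (10n)^9)

Compare to the integral: ∫_{10n}^∞ x^(−10) dx = [−x^(−9)/9]_{10n}^∞ = 1/((10−1)·(10n)^9). Euler-Maclaurin then gives
  Σ_{k>10n} 1/k^10 = ∫_{10n}^∞ dx/x^10 − 1/(2·(10n)^10) + O(1/(10n)^11).
(Equivalently this is ζ(10) − Σ_{k≤10n} 1/k^10.)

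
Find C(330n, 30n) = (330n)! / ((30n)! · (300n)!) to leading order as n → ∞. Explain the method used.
C(330n, 30n) ~ (285311670611/10000000000)^(30n) · sqrt(11/(20π·30n))

Write N = 30n. Apply Stirling to each factorial:
  (11N)! ~ sqrt(2π·11N) · (11N/e)^(11N),
  N! ~ sqrt(2π N) · (N/e)^N,
  (10N)! ~ sqrt(2π·10N) · (10N/e)^(10N).
The exponential factors combine to (11N)^(11N) / (N^N · (10N)^(10N)) = 11^(11N)/10^(10N) = (11^11/10^10)^N = (285311670611/10000000000)^N.
The square-root prefactors combine to sqrt(2π·11N) / (sqrt(2π N)·sqrt(2π·10N)) = sqrt(11 / (2π·10·N)) = sqrt(11/(20π·30n)).
Substituting N = 30n: C(330n, 30n) ~ (285311670611/10000000000)^(30n) · sqrt(11/(20π·30n)).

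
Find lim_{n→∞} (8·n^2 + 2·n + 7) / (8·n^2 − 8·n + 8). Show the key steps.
lim = 8/8 = 1

For large n the leading n^2 terms dominate both numerator and denominator. Dividing top and bottom by n^2, every other term tends to 0, leaving 8/8 = 1.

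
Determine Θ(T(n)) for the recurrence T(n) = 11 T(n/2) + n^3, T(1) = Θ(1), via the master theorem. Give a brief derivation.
T(n) = Θ(n^(log_2 11))

Master theorem: compare f(n) = n^3 to n^(log_2 11) where log_2 11 ≈ 3.459. Since 3 < log_2 11, we have f(n) = O(n^(log_2 11 − ε)) for some ε > 0 — Case 1. Hence T(n) = Θ(n^(log_2 11)).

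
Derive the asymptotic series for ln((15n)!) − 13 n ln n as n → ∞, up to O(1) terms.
ln((15n)!) − 13 n ln n = 2 n ln n + 15(ln 15 − 1) n + (1/2) ln(2π·15n) + O(1/n)

Stirling: ln((15n)!) = 15n ln(15n) − 15n + (1/2) ln(2π·15n) + O(1/n).
Expand 15n ln(15n) = 15n (ln n + ln 15) = 15n ln n + 15n ln 15.
Subtract 13n ln n: leading term is (15 − 13) n ln n = 2 n ln n. The next term is 15n ln 15 − 15n = 15(ln 15 − 1) n. Then the (1/2) ln(2π·15n) correction.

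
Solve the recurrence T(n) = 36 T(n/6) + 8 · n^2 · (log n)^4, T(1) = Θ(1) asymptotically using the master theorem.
T(n) = Θ(n^2 · (log n)^5)

Here log_6 36 = 2 and f(n) = 8 · n^2 · (log n)^4 = Θ(n^(log_6 36) · (log n)^4). This is the extended Case 2 of the master theorem (f matches the critical exponent up to log factors), giving T(n) = Θ(n^(log_6 36) · (log n)^(4+1)) = Θ(n^2 · (log n)^5).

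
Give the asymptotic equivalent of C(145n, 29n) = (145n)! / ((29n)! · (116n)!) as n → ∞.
C(145n, 29n) ~ (3125/256)^(29n) · sqrt(5/(8π·29n))

Write N = 29n. Apply Stirling to each factorial:
  (5N)! ~ sqrt(2π·5N) · (5N/e)^(5N),
  N! ~ sqrt(2π N) · (N/e)^N,
  (4N)! ~ sqrt(2π·4N) · (4N/e)^(4N).
The exponential factors combine to (5N)^(5N) / (N^N · (4N)^(4N)) = 5^(5N)/4^(4N) = (5^5/4^4)^N = (3125/256)^N.
The square-root prefactors combine to sqrt(2π·5N) / (sqrt(2π N)·sqrt(2π·4N)) = sqrt(5 / (2π·4·N)) = sqrt(5/(8π·29n)).
Substituting N = 29n: C(145n, 29n) ~ (3125/256)^(29n) · sqrt(5/(8π·29n)).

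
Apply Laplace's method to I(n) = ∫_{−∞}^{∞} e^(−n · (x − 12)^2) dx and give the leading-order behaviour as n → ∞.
I(n) = sqrt(π/n)

Here φ(x) = (x − 12)^2 has its unique minimum at x* = 12 with φ(x*) = 0 and φ''(x*) = 2. Laplace's method gives
  I(n) ~ e^(−n φ(x*)) · sqrt(2π / (n · φ''(x*))) = sqrt(2π / (2n)) = sqrt(π/n).
This is exact: substituting u = (x − 12)·sqrt(n) gives I(n) = (1/sqrt(n)) ∫_{−∞}^{∞} e^(−u^2) du = sqrt(π/n).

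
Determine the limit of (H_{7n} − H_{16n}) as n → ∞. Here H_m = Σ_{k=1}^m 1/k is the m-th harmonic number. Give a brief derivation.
lim = ln(7/16)

Euler-Maclaurin gives H_m = ln m + γ + 1/(2m) + O(1/m^2). The γ and O(1/m) terms cancel in the difference:
  H_{7n} − H_{16n} = ln(7n) − ln(16n) + O(1/n) = ln(7/16) + O(1/n).
Hence the limit is ln(7/16).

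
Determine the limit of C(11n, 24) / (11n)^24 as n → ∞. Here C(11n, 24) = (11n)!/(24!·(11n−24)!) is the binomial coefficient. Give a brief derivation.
lim = 1/24! = 1/620448401733239439360000

With N = 11n → ∞: C(N, 24) / N^24 = [N(N−1)…(N−23)] / (24! · N^24) = (1/24!) · 1 · (1 − 1/(11n)) · … · (1 − 23/(11n)). Each factor → 1 as N → ∞, so the limit is 1/24! = 1/620448401733239439360000.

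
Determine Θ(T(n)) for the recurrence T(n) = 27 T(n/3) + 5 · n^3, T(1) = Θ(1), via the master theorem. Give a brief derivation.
T(n) = Θ(n^3 log n)

log_3 27 = 3, and f(n) = 5 · n^3 = Θ(n^(log_3 27)). This is Case 2 of the master theorem: T(n) = Θ(f(n) · log n) = Θ(n^3 log n).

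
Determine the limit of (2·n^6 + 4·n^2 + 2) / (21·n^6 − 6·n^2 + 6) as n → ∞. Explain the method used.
lim = 2/21

For large n the leading n^6 terms dominate both numerator and denominator. Dividing top and bottom by n^6, every other term tends to 0, leaving 2/21.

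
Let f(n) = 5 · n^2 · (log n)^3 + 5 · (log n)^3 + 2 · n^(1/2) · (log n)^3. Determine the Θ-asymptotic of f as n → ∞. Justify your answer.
f(n) ∈ Θ(n^2 · (log n)^3)

Compare the terms by growth order. For large n, n^a · (log n)^b dominates n^a' · (log n)^b' iff a > a', or (a = a' and b > b'). Ranking the 3 terms shows the dominant one is 5 · n^2 · (log n)^3. Hence f(n) ∈ Θ(n^2 · (log n)^3).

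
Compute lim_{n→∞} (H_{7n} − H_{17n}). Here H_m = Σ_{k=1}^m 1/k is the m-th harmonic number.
lim = ln(7/17)

Euler-Maclaurin gives H_m = ln m + γ + 1/(2m) + O(1/m^2). The γ and O(1/m) terms cancel in the difference:
  H_{7n} − H_{17n} = ln(7n) − ln(17n) + O(1/n) = ln(7/17) + O(1/n).
Hence the limit is ln(7/17).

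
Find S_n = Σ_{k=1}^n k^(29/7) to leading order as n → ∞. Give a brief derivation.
S_n ~ (7/36) · n^(36/7)

Integral comparison: Σ_{k=1}^n k^(29/7) = ∫_0^n x^(29/7) dx + O(n^(29/7)). The integral is n^(1 + 29/7) / (1 + 29/7) = n^((29+7)/7) / ((29+7)/7) = (7/36) · n^(36/7).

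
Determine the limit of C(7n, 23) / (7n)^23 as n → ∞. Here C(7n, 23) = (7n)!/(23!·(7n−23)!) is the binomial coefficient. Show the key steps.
lim = 1/23! = 1/25852016738884976640000

With N = 7n → ∞: C(N, 23) / N^23 = [N(N−1)…(N−22)] / (23! · N^23) = (1/23!) · 1 · (1 − 1/(7n)) · … · (1 − 22/(7n)). Each factor → 1 as N → ∞, so the limit is 1/23! = 1/25852016738884976640000.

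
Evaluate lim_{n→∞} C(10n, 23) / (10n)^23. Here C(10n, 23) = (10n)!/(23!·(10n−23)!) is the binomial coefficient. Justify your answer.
lim = 1/23! = 1/25852016738884976640000

With N = 10n → ∞: C(N, 23) / N^23 = [N(N−1)…(N−22)] / (23! · N^23) = (1/23!) · 1 · (1 − 1/(10n)) · … · (1 − 22/(10n)). Each factor → 1 as N → ∞, so the limit is 1/23! = 1/25852016738884976640000.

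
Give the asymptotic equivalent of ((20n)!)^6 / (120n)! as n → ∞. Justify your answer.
((20n)!)^6/(120n)! ~ ((2π·20n)^(5/2) / sqrt(6)) · 6^(−6·20n)  →  0

Write N = 20n. Stirling: N! ~ sqrt(2π N)(N/e)^N and (6N)! ~ sqrt(2π·6N)·(6N/e)^(6N).
  (N!)^6/(6N)! ~ (2π N)^(6/2) (N/e)^(6N) / [sqrt(2π·6N) (6N/e)^(6N)]
     = (2π N)^(6/2) / sqrt(2π·6N) · (N/(6N))^(6N)
     = (2π N)^((6−1)/2) / sqrt(6) · 6^(−6N).
Since 6^6 > 1, the factor 6^(−6N) decays exponentially, so the ratio → 0. Substituting N = 20n gives the stated form.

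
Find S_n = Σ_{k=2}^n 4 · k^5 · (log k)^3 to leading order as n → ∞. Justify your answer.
S_n ~ 2 · n^6 · (log n)^3 / 3

By integral comparison, S_n = ∫_1^n 4 · x^5 · (log x)^3 dx + O(n^5 · (log n)^3). For the integral, the leading term of ∫_1^n x^5 (log x)^3 dx is n^6/6 · (log n)^3 (by repeated integration by parts; each step lowers the log-exponent and produces a relatively O(1/log n) correction). Hence S_n ~ 2 · n^6 · (log n)^3 / 3.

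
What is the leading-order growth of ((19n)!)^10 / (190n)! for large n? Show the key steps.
((19n)!)^10/(190n)! ~ ((2π·19n)^(9/2) / sqrt(10)) · 10^(−10·19n)  →  0

Write N = 19n. Stirling: N! ~ sqrt(2π N)(N/e)^N and (10N)! ~ sqrt(2π·10N)·(10N/e)^(10N).
  (N!)^10/(10N)! ~ (2π N)^(10/2) (N/e)^(10N) / [sqrt(2π·10N) (10N/e)^(10N)]
     = (2π N)^(10/2) / sqrt(2π·10N) · (N/(10N))^(10N)
     = (2π N)^((10−1)/2) / sqrt(10) · 10^(−10N).
Since 10^10 > 1, the factor 10^(−10N) decays exponentially, so the ratio → 0. Substituting N = 19n gives the stated form.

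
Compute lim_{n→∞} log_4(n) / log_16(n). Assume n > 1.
lim = ln(16) / ln(4) = log_4(16)

Change of base: log_4(n) = ln n / ln 4 and log_16(n) = ln n / ln 16. The ratio is (ln n / ln 4) · (ln 16 / ln n) = ln 16 / ln 4, a constant independent of n. So the limit is ln 16 / ln 4 = log_4(16).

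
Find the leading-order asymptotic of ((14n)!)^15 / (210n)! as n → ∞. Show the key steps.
((14n)!)^15/(210n)! ~ ((2π·14n)^(14/2) / sqrt(15)) · 15^(−15·14n)  →  0

Write N = 14n. Stirling: N! ~ sqrt(2π N)(N/e)^N and (15N)! ~ sqrt(2π·15N)·(15N/e)^(15N).
  (N!)^15/(15N)! ~ (2π N)^(15/2) (N/e)^(15N) / [sqrt(2π·15N) (15N/e)^(15N)]
     = (2π N)^(15/2) / sqrt(2π·15N) · (N/(15N))^(15N)
     = (2π N)^((15−1)/2) / sqrt(15) · 15^(−15N).
Since 15^15 > 1, the factor 15^(−15N) decays exponentially, so the ratio → 0. Substituting N = 14n gives the stated form.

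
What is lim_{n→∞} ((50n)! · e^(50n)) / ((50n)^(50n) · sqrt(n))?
lim = sqrt(2π·50)

Stirling: (50n)! ~ sqrt(2π·50n) · (50n/e)^(50n). Hence
  (50n)! · e^(50n) / (50n)^(50n) ~ sqrt(2π·50n).
Dividing by sqrt(n): sqrt(2π·50n) / sqrt(n) = sqrt(2π·50) · n^((1−1)/2), so the limit is sqrt(2π·50).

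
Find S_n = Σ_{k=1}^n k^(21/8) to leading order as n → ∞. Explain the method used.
S_n ~ (8/29) · n^(29/8)

Integral comparison: Σ_{k=1}^n k^(21/8) = ∫_0^n x^(21/8) dx + O(n^(21/8)). The integral is n^(1 + 21/8) / (1 + 21/8) = n^((21+8)/8) / ((21+8)/8) = (8/29) · n^(29/8).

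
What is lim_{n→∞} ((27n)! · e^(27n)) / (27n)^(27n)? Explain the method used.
lim = ∞

Stirling: (27n)! ~ sqrt(2π·27n) · (27n/e)^(27n). Hence
  (27n)! · e^(27n) / (27n)^(27n) ~ sqrt(2π·27n) = sqrt(2π·27) · sqrt(n) → ∞.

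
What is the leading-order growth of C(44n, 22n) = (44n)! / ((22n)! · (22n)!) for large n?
C(44n, 22n) ~ (4)^(22n) · sqrt(1/(π·22n))

Write N = 22n. Apply Stirling to each factorial:
  (2N)! ~ sqrt(2π·2N) · (2N/e)^(2N),
  N! ~ sqrt(2π N) · (N/e)^N,
  (1N)! ~ sqrt(2π·1N) · (1N/e)^(1N).
The exponential factors combine to (2N)^(2N) / (N^N · (1N)^(1N)) = 2^(2N)/1^(1N) = (2^2/1^1)^N = (4)^N.
The square-root prefactors combine to sqrt(2π·2N) / (sqrt(2π N)·sqrt(2π·1N)) = sqrt(2 / (2π·1·N)) = sqrt(1/(π·22n)).
Substituting N = 22n: C(44n, 22n) ~ (4)^(22n) · sqrt(1/(π·22n)).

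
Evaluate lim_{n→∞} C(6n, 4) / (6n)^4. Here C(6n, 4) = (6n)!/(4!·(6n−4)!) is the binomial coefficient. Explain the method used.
lim = 1/4! = 1/24

With N = 6n → ∞: C(N, 4) / N^4 = [N(N−1)…(N−3)] / (4! · N^4) = (1/4!) · 1 · (1 − 1/(6n)) · (1 − 2/(6n)) · (1 − 3/(6n)). Each factor → 1 as N → ∞, so the limit is 1/4! = 1/24.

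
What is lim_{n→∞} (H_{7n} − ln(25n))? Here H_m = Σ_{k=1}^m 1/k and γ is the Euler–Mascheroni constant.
lim = ln(7/25) + γ

By Euler-Maclaurin, H_m = ln m + γ + O(1/m). So
  H_{7n} − ln(25n) = ln(7n) + γ − ln(25n) + O(1/n)
                       = ln(7/25) + γ + O(1/n).
Hence the limit is ln(7/25) + γ.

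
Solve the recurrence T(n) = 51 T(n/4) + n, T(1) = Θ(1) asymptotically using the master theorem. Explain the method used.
T(n) = Θ(n^(log_4 51))

Master theorem: compare f(n) = n to n^(log_4 51) where log_4 51 ≈ 2.836. Since 1 < log_4 51, we have f(n) = O(n^(log_4 51 − ε)) for some ε > 0 — Case 1. Hence T(n) = Θ(n^(log_4 51)).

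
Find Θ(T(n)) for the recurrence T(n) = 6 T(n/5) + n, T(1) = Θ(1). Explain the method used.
T(n) = Θ(n^(log_5 6))

Master theorem: compare f(n) = n to n^(log_5 6) where log_5 6 ≈ 1.113. Since 1 < log_5 6, we have f(n) = O(n^(log_5 6 − ε)) for some ε > 0 — Case 1. Hence T(n) = Θ(n^(log_5 6)).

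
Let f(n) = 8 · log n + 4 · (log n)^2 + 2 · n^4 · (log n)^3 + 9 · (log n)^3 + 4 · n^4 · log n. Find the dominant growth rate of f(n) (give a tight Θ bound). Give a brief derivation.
f(n) ∈ Θ(n^4 · (log n)^3)

Compare the terms by growth order. For large n, n^a · (log n)^b dominates n^a' · (log n)^b' iff a > a', or (a = a' and b > b'). Ranking the 5 terms shows the dominant one is 2 · n^4 · (log n)^3. Hence f(n) ∈ Θ(n^4 · (log n)^3).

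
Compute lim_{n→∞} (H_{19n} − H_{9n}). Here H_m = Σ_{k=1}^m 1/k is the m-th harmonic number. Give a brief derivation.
lim = ln(19/9)

Euler-Maclaurin gives H_m = ln m + γ + 1/(2m) + O(1/m^2). The γ and O(1/m) terms cancel in the difference:
  H_{19n} − H_{9n} = ln(19n) − ln(9n) + O(1/n) = ln(19/9) + O(1/n).
Hence the limit is ln(19/9).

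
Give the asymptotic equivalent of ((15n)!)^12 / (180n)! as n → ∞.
((15n)!)^12/(180n)! ~ ((2π·15n)^(11/2) / sqrt(12)) · 12^(−12·15n)  →  0

Write N = 15n. Stirling: N! ~ sqrt(2π N)(N/e)^N and (12N)! ~ sqrt(2π·12N)·(12N/e)^(12N).
  (N!)^12/(12N)! ~ (2π N)^(12/2) (N/e)^(12N) / [sqrt(2π·12N) (12N/e)^(12N)]
     = (2π N)^(12/2) / sqrt(2π·12N) · (N/(12N))^(12N)
     = (2π N)^((12−1)/2) / sqrt(12) · 12^(−12N).
Since 12^12 > 1, the factor 12^(−12N) decays exponentially, so the ratio → 0. Substituting N = 15n gives the stated form.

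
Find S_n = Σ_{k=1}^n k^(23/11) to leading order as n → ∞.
S_n ~ (11/34) · n^(34/11)

Integral comparison: Σ_{k=1}^n k^(23/11) = ∫_0^n x^(23/11) dx + O(n^(23/11)). The integral is n^(1 + 23/11) / (1 + 23/11) = n^((23+11)/11) / ((23+11)/11) = (11/34) · n^(34/11).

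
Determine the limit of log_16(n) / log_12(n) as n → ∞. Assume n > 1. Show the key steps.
lim = ln(12) / ln(16) = log_16(12)

Change of base: log_16(n) = ln n / ln 16 and log_12(n) = ln n / ln 12. The ratio is (ln n / ln 16) · (ln 12 / ln n) = ln 12 / ln 16, a constant independent of n. So the limit is ln 12 / ln 16 = log_16(12).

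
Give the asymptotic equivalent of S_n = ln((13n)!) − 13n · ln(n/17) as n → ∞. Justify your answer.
S_n ~ 13n · (ln 221 − 1) + O(ln n)

Stirling: ln((13n)!) = 13n ln(13n) − 13n + O(ln n).
  S_n = 13n ln(13n) − 13n − 13n ln(n/17) + O(ln n)
      = 13n ln(13n) − 13n ln n + 13n ln 17 − 13n + O(ln n)
      = 13n ln 13 + 13n ln 17 − 13n + O(ln n)
      = 13n (ln 221 − 1) + O(ln n).
Numerically ln(221) − 1 ≈ 4.3982.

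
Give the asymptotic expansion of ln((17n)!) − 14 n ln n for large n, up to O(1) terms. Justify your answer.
ln((17n)!) − 14 n ln n = 3 n ln n + 17(ln 17 − 1) n + (1/2) ln(2π·17n) + O(1/n)

Stirling: ln((17n)!) = 17n ln(17n) − 17n + (1/2) ln(2π·17n) + O(1/n).
Expand 17n ln(17n) = 17n (ln n + ln 17) = 17n ln n + 17n ln 17.
Subtract 14n ln n: leading term is (17 − 14) n ln n = 3 n ln n. The next term is 17n ln 17 − 17n = 17(ln 17 − 1) n. Then the (1/2) ln(2π·17n) correction.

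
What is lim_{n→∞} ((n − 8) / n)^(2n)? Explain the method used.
lim = e^(−16)

Rewrite as (1 − 8/n)^(2n). By the standard limit (1 + x/n)^n → e^x, we have (1 − 8/n)^n → e^(−8), and raising to the 2nd power gives e^(−16).
More precisely, ln[(1 − 8/n)^(2n)] = 2n · ln(1 − 8/n) = 2n · (-8/n + O(1/n^2)) = -16 + O(1/n) → -16.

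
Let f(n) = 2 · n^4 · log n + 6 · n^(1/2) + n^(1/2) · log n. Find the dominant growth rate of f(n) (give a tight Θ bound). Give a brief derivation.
f(n) ∈ Θ(n^4 · log n)

Compare the terms by growth order. For large n, n^a · (log n)^b dominates n^a' · (log n)^b' iff a > a', or (a = a' and b > b'). Ranking the 3 terms shows the dominant one is 2 · n^4 · log n. Hence f(n) ∈ Θ(n^4 · log n).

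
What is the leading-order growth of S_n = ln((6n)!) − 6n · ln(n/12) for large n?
S_n ~ 6n · (ln 72 − 1) + O(ln n)

Stirling: ln((6n)!) = 6n ln(6n) − 6n + O(ln n).
  S_n = 6n ln(6n) − 6n − 6n ln(n/12) + O(ln n)
      = 6n ln(6n) − 6n ln n + 6n ln 12 − 6n + O(ln n)
      = 6n ln 6 + 6n ln 12 − 6n + O(ln n)
      = 6n (ln 72 − 1) + O(ln n).
Numerically ln(72) − 1 ≈ 3.2767.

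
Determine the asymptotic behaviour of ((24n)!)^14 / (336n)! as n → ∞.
((24n)!)^14/(336n)! ~ ((2π·24n)^(13/2) / sqrt(14)) · 14^(−14·24n)  →  0

Write N = 24n. Stirling: N! ~ sqrt(2π N)(N/e)^N and (14N)! ~ sqrt(2π·14N)·(14N/e)^(14N).
  (N!)^14/(14N)! ~ (2π N)^(14/2) (N/e)^(14N) / [sqrt(2π·14N) (14N/e)^(14N)]
     = (2π N)^(14/2) / sqrt(2π·14N) · (N/(14N))^(14N)
     = (2π N)^((14−1)/2) / sqrt(14) · 14^(−14N).
Since 14^14 > 1, the factor 14^(−14N) decays exponentially, so the ratio → 0. Substituting N = 24n gives the stated form.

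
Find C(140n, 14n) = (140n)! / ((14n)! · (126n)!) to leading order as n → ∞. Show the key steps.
C(140n, 14n) ~ (10000000000/387420489)^(14n) · sqrt(5/(9π·14n))

Write N = 14n. Apply Stirling to each factorial:
  (10N)! ~ sqrt(2π·10N) · (10N/e)^(10N),
  N! ~ sqrt(2π N) · (N/e)^N,
  (9N)! ~ sqrt(2π·9N) · (9N/e)^(9N).
The exponential factors combine to (10N)^(10N) / (N^N · (9N)^(9N)) = 10^(10N)/9^(9N) = (10^10/9^9)^N = (10000000000/387420489)^N.
The square-root prefactors combine to sqrt(2π·10N) / (sqrt(2π N)·sqrt(2π·9N)) = sqrt(10 / (2π·9·N)) = sqrt(5/(9π·14n)).
Substituting N = 14n: C(140n, 14n) ~ (10000000000/387420489)^(14n) · sqrt(5/(9π·14n)).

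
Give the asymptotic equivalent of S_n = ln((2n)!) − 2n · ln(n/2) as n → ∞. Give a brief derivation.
S_n ~ 2n · (ln 4 − 1) + O(ln n)

Stirling: ln((2n)!) = 2n ln(2n) − 2n + O(ln n).
  S_n = 2n ln(2n) − 2n − 2n ln(n/2) + O(ln n)
      = 2n ln(2n) − 2n ln n + 2n ln 2 − 2n + O(ln n)
      = 2n ln 2 + 2n ln 2 − 2n + O(ln n)
      = 2n (ln 4 − 1) + O(ln n).
Numerically ln(4) − 1 ≈ 0.3863.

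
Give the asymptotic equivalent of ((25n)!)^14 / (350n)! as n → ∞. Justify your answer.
((25n)!)^14/(350n)! ~ ((2π·25n)^(13/2) / sqrt(14)) · 14^(−14·25n)  →  0

Write N = 25n. Stirling: N! ~ sqrt(2π N)(N/e)^N and (14N)! ~ sqrt(2π·14N)·(14N/e)^(14N).
  (N!)^14/(14N)! ~ (2π N)^(14/2) (N/e)^(14N) / [sqrt(2π·14N) (14N/e)^(14N)]
     = (2π N)^(14/2) / sqrt(2π·14N) · (N/(14N))^(14N)
     = (2π N)^((14−1)/2) / sqrt(14) · 14^(−14N).
Since 14^14 > 1, the factor 14^(−14N) decays exponentially, so the ratio → 0. Substituting N = 25n gives the stated form.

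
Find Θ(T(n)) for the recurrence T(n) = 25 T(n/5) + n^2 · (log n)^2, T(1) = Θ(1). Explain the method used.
T(n) = Θ(n^2 · (log n)^3)

Here log_5 25 = 2 and f(n) = n^2 · (log n)^2 = Θ(n^(log_5 25) · (log n)^2). This is the extended Case 2 of the master theorem (f matches the critical exponent up to log factors), giving T(n) = Θ(n^(log_5 25) · (log n)^(2+1)) = Θ(n^2 · (log n)^3).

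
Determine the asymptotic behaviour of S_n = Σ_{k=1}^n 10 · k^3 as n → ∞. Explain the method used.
S_n ~ 5 · n^4 / 2

By integral comparison (Euler-Maclaurin), Σ_{k=1}^n 10 · k^3 = 10 · ∫_0^n x^3 dx + O(n^3) = 10 · n^4/4 = 5 · n^4 / 2 + O(n^3). (Equivalently, Faulhaber's formula gives the same leading term.)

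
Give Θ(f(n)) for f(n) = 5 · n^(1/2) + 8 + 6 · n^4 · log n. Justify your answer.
f(n) ∈ Θ(n^4 · log n)

Compare the terms by growth order. For large n, n^a · (log n)^b dominates n^a' · (log n)^b' iff a > a', or (a = a' and b > b'). Ranking the 3 terms shows the dominant one is 6 · n^4 · log n. Hence f(n) ∈ Θ(n^4 · log n).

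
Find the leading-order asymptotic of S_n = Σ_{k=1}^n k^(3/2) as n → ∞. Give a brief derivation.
S_n ~ (2/5) · n^(5/2)

Integral comparison: Σ_{k=1}^n k^(3/2) = ∫_0^n x^(3/2) dx + O(n^(3/2)). The integral is n^(1 + 3/2) / (1 + 3/2) = n^((3+2)/2) / ((3+2)/2) = (2/5) · n^(5/2).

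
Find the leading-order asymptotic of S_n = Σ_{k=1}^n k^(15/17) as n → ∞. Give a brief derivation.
S_n ~ (17/32) · n^(32/17)

Integral comparison: Σ_{k=1}^n k^(15/17) = ∫_0^n x^(15/17) dx + O(n^(15/17)). The integral is n^(1 + 15/17) / (1 + 15/17) = n^((15+17)/17) / ((15+17)/17) = (17/32) · n^(32/17).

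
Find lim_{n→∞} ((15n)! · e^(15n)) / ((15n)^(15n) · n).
lim = 0

Stirling: (15n)! ~ sqrt(2π·15n) · (15n/e)^(15n). Hence
  (15n)! · e^(15n) / (15n)^(15n) ~ sqrt(2π·15n).
Dividing by n: sqrt(2π·15n) / n = sqrt(2π·15) · n^((1−2)/2), so the expression behaves like sqrt(2π·15) · n^((1−2)/2) → 0.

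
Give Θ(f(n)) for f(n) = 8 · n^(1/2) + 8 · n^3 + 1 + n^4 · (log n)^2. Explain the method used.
f(n) ∈ Θ(n^4 · (log n)^2)

Compare the terms by growth order. For large n, n^a · (log n)^b dominates n^a' · (log n)^b' iff a > a', or (a = a' and b > b'). Ranking the 4 terms shows the dominant one is n^4 · (log n)^2. Hence f(n) ∈ Θ(n^4 · (log n)^2).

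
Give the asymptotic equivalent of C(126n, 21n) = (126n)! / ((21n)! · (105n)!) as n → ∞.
C(126n, 21n) ~ (46656/3125)^(21n) · sqrt(3/(5π·21n))

Write N = 21n. Apply Stirling to each factorial:
  (6N)! ~ sqrt(2π·6N) · (6N/e)^(6N),
  N! ~ sqrt(2π N) · (N/e)^N,
  (5N)! ~ sqrt(2π·5N) · (5N/e)^(5N).
The exponential factors combine to (6N)^(6N) / (N^N · (5N)^(5N)) = 6^(6N)/5^(5N) = (6^6/5^5)^N = (46656/3125)^N.
The square-root prefactors combine to sqrt(2π·6N) / (sqrt(2π N)·sqrt(2π·5N)) = sqrt(6 / (2π·5·N)) = sqrt(3/(5π·21n)).
Substituting N = 21n: C(126n, 21n) ~ (46656/3125)^(21n) · sqrt(3/(5π·21n)).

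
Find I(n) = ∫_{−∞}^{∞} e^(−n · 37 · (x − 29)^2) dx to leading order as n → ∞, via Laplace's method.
I(n) = sqrt(π/(37n))

Here φ(x) = 37 · (x − 29)^2 has its unique minimum at x* = 29 with φ(x*) = 0 and φ''(x*) = 74. Laplace's method gives
  I(n) ~ e^(−n φ(x*)) · sqrt(2π / (n · φ''(x*))) = sqrt(2π / (74n)) = sqrt(π/(37n)).
This is exact: substituting u = (x − 29)·sqrt(37n) gives I(n) = (1/sqrt(37n)) ∫_{−∞}^{∞} e^(−u^2) du = sqrt(π/(37n)).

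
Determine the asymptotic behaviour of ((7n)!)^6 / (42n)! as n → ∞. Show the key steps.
((7n)!)^6/(42n)! ~ ((2π·7n)^(5/2) / sqrt(6)) · 6^(−6·7n)  →  0

Write N = 7n. Stirling: N! ~ sqrt(2π N)(N/e)^N and (6N)! ~ sqrt(2π·6N)·(6N/e)^(6N).
  (N!)^6/(6N)! ~ (2π N)^(6/2) (N/e)^(6N) / [sqrt(2π·6N) (6N/e)^(6N)]
     = (2π N)^(6/2) / sqrt(2π·6N) · (N/(6N))^(6N)
     = (2π N)^((6−1)/2) / sqrt(6) · 6^(−6N).
Since 6^6 > 1, the factor 6^(−6N) decays exponentially, so the ratio → 0. Substituting N = 7n gives the stated form.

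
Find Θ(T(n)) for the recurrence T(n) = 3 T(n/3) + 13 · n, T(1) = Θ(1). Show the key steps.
T(n) = Θ(n log n)

log_3 3 = 1, and f(n) = 13 · n = Θ(n^(log_3 3)). This is Case 2 of the master theorem: T(n) = Θ(f(n) · log n) = Θ(n log n).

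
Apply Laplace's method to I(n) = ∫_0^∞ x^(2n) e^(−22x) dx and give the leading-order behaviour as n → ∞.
I(n) ~ (sqrt(2π·2n) / 22) · (2n/(22e))^(2n)

Write the integrand as exp(2n ln x − 22x) and set f(x) = 2n ln x − 22x. Then f'(x) = 2n/x − 22 = 0 at x* = 2n/22, and f''(x*) = −2n/x*^2 = −22^2/(2n). Laplace's method (interior maximum) gives
  I(n) ~ e^(f(x*)) · sqrt(2π / |f''(x*)|)
        = exp(2n ln(2n/22) − 2n) · sqrt(2π · 2n / 22^2)
        = (2n/22)^(2n) e^(−2n) · sqrt(2π·2n) / 22
        = (sqrt(2π·2n) / 22) · (2n/(22e))^(2n).
This matches Γ(2n+1)/22^(2n+1) with Stirling applied to Γ.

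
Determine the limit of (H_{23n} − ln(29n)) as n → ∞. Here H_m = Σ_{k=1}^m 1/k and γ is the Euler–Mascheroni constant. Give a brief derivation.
lim = ln(23/29) + γ

By Euler-Maclaurin, H_m = ln m + γ + O(1/m). So
  H_{23n} − ln(29n) = ln(23n) + γ − ln(29n) + O(1/n)
                       = ln(23/29) + γ + O(1/n).
Hence the limit is ln(23/29) + γ.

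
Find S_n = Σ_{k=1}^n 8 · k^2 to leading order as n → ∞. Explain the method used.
S_n ~ 8 · n^3 / 3

By integral comparison (Euler-Maclaurin), Σ_{k=1}^n 8 · k^2 = 8 · ∫_0^n x^2 dx + O(n^2) = 8 · n^3/3 + O(n^2). (Equivalently, Faulhaber's formula gives the same leading term.)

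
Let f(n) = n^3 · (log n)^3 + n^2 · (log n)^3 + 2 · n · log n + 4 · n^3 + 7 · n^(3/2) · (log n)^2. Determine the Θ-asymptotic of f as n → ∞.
f(n) ∈ Θ(n^3 · (log n)^3)

Compare the terms by growth order. For large n, n^a · (log n)^b dominates n^a' · (log n)^b' iff a > a', or (a = a' and b > b'). Ranking the 5 terms shows the dominant one is n^3 · (log n)^3. Hence f(n) ∈ Θ(n^3 · (log n)^3).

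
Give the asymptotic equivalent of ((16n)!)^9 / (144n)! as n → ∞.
((16n)!)^9/(144n)! ~ ((2π·16n)^(8/2) / 3) · 9^(−9·16n)  →  0

Write N = 16n. Stirling: N! ~ sqrt(2π N)(N/e)^N and (9N)! ~ sqrt(2π·9N)·(9N/e)^(9N).
  (N!)^9/(9N)! ~ (2π N)^(9/2) (N/e)^(9N) / [sqrt(2π·9N) (9N/e)^(9N)]
     = (2π N)^(9/2) / sqrt(2π·9N) · (N/(9N))^(9N)
     = (2π N)^((9−1)/2) / 3 · 9^(−9N).
Since 9^9 > 1, the factor 9^(−9N) decays exponentially, so the ratio → 0. Substituting N = 16n gives the stated form.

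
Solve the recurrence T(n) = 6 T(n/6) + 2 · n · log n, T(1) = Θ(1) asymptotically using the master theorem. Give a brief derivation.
T(n) = Θ(n · (log n)^2)

Here log_6 6 = 1 and f(n) = 2 · n · log n = Θ(n^(log_6 6) · (log n)^1). This is the extended Case 2 of the master theorem (f matches the critical exponent up to log factors), giving T(n) = Θ(n^(log_6 6) · (log n)^(1+1)) = Θ(n · (log n)^2).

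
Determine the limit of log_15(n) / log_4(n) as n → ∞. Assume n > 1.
lim = ln(4) / ln(15) = log_15(4)

Change of base: log_15(n) = ln n / ln 15 and log_4(n) = ln n / ln 4. The ratio is (ln n / ln 15) · (ln 4 / ln n) = ln 4 / ln 15, a constant independent of n. So the limit is ln 4 / ln 15 = log_15(4).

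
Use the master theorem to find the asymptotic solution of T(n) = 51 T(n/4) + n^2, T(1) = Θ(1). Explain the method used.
T(n) = Θ(n^(log_4 51))

Master theorem: compare f(n) = n^2 to n^(log_4 51) where log_4 51 ≈ 2.836. Since 2 < log_4 51, we have f(n) = O(n^(log_4 51 − ε)) for some ε > 0 — Case 1. Hence T(n) = Θ(n^(log_4 51)).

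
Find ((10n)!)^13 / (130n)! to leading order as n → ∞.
((10n)!)^13/(130n)! ~ ((2π·10n)^(12/2) / sqrt(13)) · 13^(−13·10n)  →  0

Write N = 10n. Stirling: N! ~ sqrt(2π N)(N/e)^N and (13N)! ~ sqrt(2π·13N)·(13N/e)^(13N).
  (N!)^13/(13N)! ~ (2π N)^(13/2) (N/e)^(13N) / [sqrt(2π·13N) (13N/e)^(13N)]
     = (2π N)^(13/2) / sqrt(2π·13N) · (N/(13N))^(13N)
     = (2π N)^((13−1)/2) / sqrt(13) · 13^(−13N).
Since 13^13 > 1, the factor 13^(−13N) decays exponentially, so the ratio → 0. Substituting N = 10n gives the stated form.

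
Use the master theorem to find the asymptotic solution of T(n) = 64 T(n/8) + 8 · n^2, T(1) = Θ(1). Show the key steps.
T(n) = Θ(n^2 log n)

log_8 64 = 2, and f(n) = 8 · n^2 = Θ(n^(log_8 64)). This is Case 2 of the master theorem: T(n) = Θ(f(n) · log n) = Θ(n^2 log n).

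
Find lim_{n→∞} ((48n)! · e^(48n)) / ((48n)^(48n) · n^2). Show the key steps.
lim = 0

Stirling: (48n)! ~ sqrt(2π·48n) · (48n/e)^(48n). Hence
  (48n)! · e^(48n) / (48n)^(48n) ~ sqrt(2π·48n).
Dividing by n^2: sqrt(2π·48n) / n^2 = sqrt(2π·48) · n^((1−4)/2), so the expression behaves like sqrt(2π·48) · n^((1−4)/2) → 0.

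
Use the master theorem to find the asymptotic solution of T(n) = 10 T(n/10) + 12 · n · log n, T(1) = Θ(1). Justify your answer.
T(n) = Θ(n · (log n)^2)

Here log_10 10 = 1 and f(n) = 12 · n · log n = Θ(n^(log_10 10) · (log n)^1). This is the extended Case 2 of the master theorem (f matches the critical exponent up to log factors), giving T(n) = Θ(n^(log_10 10) · (log n)^(1+1)) = Θ(n · (log n)^2).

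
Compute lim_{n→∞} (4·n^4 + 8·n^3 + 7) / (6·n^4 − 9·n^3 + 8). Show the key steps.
lim = 4/6 = 2/3

For large n the leading n^4 terms dominate both numerator and denominator. Dividing top and bottom by n^4, every other term tends to 0, leaving 4/6 = 2/3.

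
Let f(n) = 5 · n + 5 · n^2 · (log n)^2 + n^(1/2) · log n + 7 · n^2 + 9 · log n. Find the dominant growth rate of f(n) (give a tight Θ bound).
f(n) ∈ Θ(n^2 · (log n)^2)

Compare the terms by growth order. For large n, n^a · (log n)^b dominates n^a' · (log n)^b' iff a > a', or (a = a' and b > b'). Ranking the 5 terms shows the dominant one is 5 · n^2 · (log n)^2. Hence f(n) ∈ Θ(n^2 · (log n)^2).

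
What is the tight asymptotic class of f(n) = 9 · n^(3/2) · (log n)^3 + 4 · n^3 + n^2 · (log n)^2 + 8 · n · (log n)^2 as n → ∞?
f(n) ∈ Θ(n^3)

Compare the terms by growth order. For large n, n^a · (log n)^b dominates n^a' · (log n)^b' iff a > a', or (a = a' and b > b'). Ranking the 4 terms shows the dominant one is 4 · n^3. Hence f(n) ∈ Θ(n^3).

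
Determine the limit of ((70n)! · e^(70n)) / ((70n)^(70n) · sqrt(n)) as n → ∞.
lim = sqrt(2π·70)

Stirling: (70n)! ~ sqrt(2π·70n) · (70n/e)^(70n). Hence
  (70n)! · e^(70n) / (70n)^(70n) ~ sqrt(2π·70n).
Dividing by sqrt(n): sqrt(2π·70n) / sqrt(n) = sqrt(2π·70) · n^((1−1)/2), so the limit is sqrt(2π·70).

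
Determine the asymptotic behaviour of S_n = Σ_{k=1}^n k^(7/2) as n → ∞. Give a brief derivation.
S_n ~ (2/9) · n^(9/2)

Integral comparison: Σ_{k=1}^n k^(7/2) = ∫_0^n x^(7/2) dx + O(n^(7/2)). The integral is n^(1 + 7/2) / (1 + 7/2) = n^((7+2)/2) / ((7+2)/2) = (2/9) · n^(9/2).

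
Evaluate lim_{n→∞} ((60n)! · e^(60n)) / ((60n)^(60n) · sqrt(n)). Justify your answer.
lim = sqrt(2π·60)

Stirling: (60n)! ~ sqrt(2π·60n) · (60n/e)^(60n). Hence
  (60n)! · e^(60n) / (60n)^(60n) ~ sqrt(2π·60n).
Dividing by sqrt(n): sqrt(2π·60n) / sqrt(n) = sqrt(2π·60) · n^((1−1)/2), so the limit is sqrt(2π·60).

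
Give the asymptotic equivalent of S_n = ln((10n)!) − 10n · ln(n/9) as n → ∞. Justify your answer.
S_n ~ 10n · (ln 90 − 1) + O(ln n)

Stirling: ln((10n)!) = 10n ln(10n) − 10n + O(ln n).
  S_n = 10n ln(10n) − 10n − 10n ln(n/9) + O(ln n)
      = 10n ln(10n) − 10n ln n + 10n ln 9 − 10n + O(ln n)
      = 10n ln 10 + 10n ln 9 − 10n + O(ln n)
      = 10n (ln 90 − 1) + O(ln n).
Numerically ln(90) − 1 ≈ 3.4998.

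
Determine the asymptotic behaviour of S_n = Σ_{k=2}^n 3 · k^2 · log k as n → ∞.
S_n ~ n^3 log n − n^3 / 3

By integral comparison, S_n = ∫_1^n 3 · x^2 · log x dx + O(n^2 · log n). For the integral, ∫ x^2 log x dx = n^3 log n / 3 − n^3/9 (integration by parts). Hence S_n ~ n^3 log n − n^3 / 3.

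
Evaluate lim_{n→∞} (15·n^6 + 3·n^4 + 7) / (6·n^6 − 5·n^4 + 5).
lim = 15/6 = 5/2

For large n the leading n^6 terms dominate both numerator and denominator. Dividing top and bottom by n^6, every other term tends to 0, leaving 15/6 = 5/2.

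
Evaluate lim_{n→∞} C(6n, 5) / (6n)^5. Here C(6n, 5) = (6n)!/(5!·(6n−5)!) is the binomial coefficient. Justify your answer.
lim = 1/5! = 1/120

With N = 6n → ∞: C(N, 5) / N^5 = [N(N−1)…(N−4)] / (5! · N^5) = (1/5!) · 1 · (1 − 1/(6n)) · (1 − 2/(6n)) · (1 − 3/(6n)) · (1 − 4/(6n)). Each factor → 1 as N → ∞, so the limit is 1/5! = 1/120.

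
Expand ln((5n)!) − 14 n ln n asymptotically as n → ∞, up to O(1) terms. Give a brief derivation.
ln((5n)!) − 14 n ln n = −9 n ln n + 5(ln 5 − 1) n + (1/2) ln(2π·5n) + O(1/n)

Stirling: ln((5n)!) = 5n ln(5n) − 5n + (1/2) ln(2π·5n) + O(1/n).
Expand 5n ln(5n) = 5n (ln n + ln 5) = 5n ln n + 5n ln 5.
Subtract 14n ln n: leading term is (5 − 14) n ln n = −9 n ln n. The next term is 5n ln 5 − 5n = 5(ln 5 − 1) n. Then the (1/2) ln(2π·5n) correction.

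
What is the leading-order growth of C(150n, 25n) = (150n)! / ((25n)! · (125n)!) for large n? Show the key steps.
C(150n, 25n) ~ (46656/3125)^(25n) · sqrt(3/(5π·25n))

Write N = 25n. Apply Stirling to each factorial:
  (6N)! ~ sqrt(2π·6N) · (6N/e)^(6N),
  N! ~ sqrt(2π N) · (N/e)^N,
  (5N)! ~ sqrt(2π·5N) · (5N/e)^(5N).
The exponential factors combine to (6N)^(6N) / (N^N · (5N)^(5N)) = 6^(6N)/5^(5N) = (6^6/5^5)^N = (46656/3125)^N.
The square-root prefactors combine to sqrt(2π·6N) / (sqrt(2π N)·sqrt(2π·5N)) = sqrt(6 / (2π·5·N)) = sqrt(3/(5π·25n)).
Substituting N = 25n: C(150n, 25n) ~ (46656/3125)^(25n) · sqrt(3/(5π·25n)).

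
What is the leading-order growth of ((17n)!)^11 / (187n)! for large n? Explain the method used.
((17n)!)^11/(187n)! ~ ((2π·17n)^(10/2) / sqrt(11)) · 11^(−11·17n)  →  0

Write N = 17n. Stirling: N! ~ sqrt(2π N)(N/e)^N and (11N)! ~ sqrt(2π·11N)·(11N/e)^(11N).
  (N!)^11/(11N)! ~ (2π N)^(11/2) (N/e)^(11N) / [sqrt(2π·11N) (11N/e)^(11N)]
     = (2π N)^(11/2) / sqrt(2π·11N) · (N/(11N))^(11N)
     = (2π N)^((11−1)/2) / sqrt(11) · 11^(−11N).
Since 11^11 > 1, the factor 11^(−11N) decays exponentially, so the ratio → 0. Substituting N = 17n gives the stated form.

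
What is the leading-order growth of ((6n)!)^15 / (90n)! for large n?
((6n)!)^15/(90n)! ~ ((2π·6n)^(14/2) / sqrt(15)) · 15^(−15·6n)  →  0

Write N = 6n. Stirling: N! ~ sqrt(2π N)(N/e)^N and (15N)! ~ sqrt(2π·15N)·(15N/e)^(15N).
  (N!)^15/(15N)! ~ (2π N)^(15/2) (N/e)^(15N) / [sqrt(2π·15N) (15N/e)^(15N)]
     = (2π N)^(15/2) / sqrt(2π·15N) · (N/(15N))^(15N)
     = (2π N)^((15−1)/2) / sqrt(15) · 15^(−15N).
Since 15^15 > 1, the factor 15^(−15N) decays exponentially, so the ratio → 0. Substituting N = 6n gives the stated form.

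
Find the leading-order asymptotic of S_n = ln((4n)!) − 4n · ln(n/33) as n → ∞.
S_n ~ 4n · (ln 132 − 1) + O(ln n)

Stirling: ln((4n)!) = 4n ln(4n) − 4n + O(ln n).
  S_n = 4n ln(4n) − 4n − 4n ln(n/33) + O(ln n)
      = 4n ln(4n) − 4n ln n + 4n ln 33 − 4n + O(ln n)
      = 4n ln 4 + 4n ln 33 − 4n + O(ln n)
      = 4n (ln 132 − 1) + O(ln n).
Numerically ln(132) − 1 ≈ 3.8828.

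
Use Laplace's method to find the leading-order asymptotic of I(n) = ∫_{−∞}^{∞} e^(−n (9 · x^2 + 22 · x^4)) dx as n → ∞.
I(n) ~ sqrt(π/(9n))

φ(x) = 9 · x^2 + 22 · x^4 has its unique global minimum at x* = 0 (since φ'(x) = 18x + 88x^3 = 0 only at x = 0 for real x with both coefficients positive, and φ → ∞ as |x| → ∞). At x* = 0, φ(0) = 0 and φ''(0) = 18. Laplace's method then gives
  I(n) ~ sqrt(2π / (n · φ''(0))) · e^(−n φ(0)) = sqrt(2π / (18n)) = sqrt(π/(9n)).
The 22 · x^4 term contributes only at subleading order (an O(1/n) relative correction).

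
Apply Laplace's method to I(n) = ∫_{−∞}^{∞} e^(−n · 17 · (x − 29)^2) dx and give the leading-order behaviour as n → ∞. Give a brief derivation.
I(n) = sqrt(π/(17n))

Here φ(x) = 17 · (x − 29)^2 has its unique minimum at x* = 29 with φ(x*) = 0 and φ''(x*) = 34. Laplace's method gives
  I(n) ~ e^(−n φ(x*)) · sqrt(2π / (n · φ''(x*))) = sqrt(2π / (34n)) = sqrt(π/(17n)).
This is exact: substituting u = (x − 29)·sqrt(17n) gives I(n) = (1/sqrt(17n)) ∫_{−∞}^{∞} e^(−u^2) du = sqrt(π/(17n)).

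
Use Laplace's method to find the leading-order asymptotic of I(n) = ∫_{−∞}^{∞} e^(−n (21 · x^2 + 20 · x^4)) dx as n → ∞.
I(n) ~ sqrt(π/(21n))

φ(x) = 21 · x^2 + 20 · x^4 has its unique global minimum at x* = 0 (since φ'(x) = 42x + 80x^3 = 0 only at x = 0 for real x with both coefficients positive, and φ → ∞ as |x| → ∞). At x* = 0, φ(0) = 0 and φ''(0) = 42. Laplace's method then gives
  I(n) ~ sqrt(2π / (n · φ''(0))) · e^(−n φ(0)) = sqrt(2π / (42n)) = sqrt(π/(21n)).
The 20 · x^4 term contributes only at subleading order (an O(1/n) relative correction).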